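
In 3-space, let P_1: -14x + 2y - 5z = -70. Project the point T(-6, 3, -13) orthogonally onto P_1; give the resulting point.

Foot = T − λn with λ = (n·T − d)/|n|² = (155 − (-70))/225 = 1.
Foot = (-6, 3, -13) − 1·(-14, 2, -5) = (8, 1, -8).

(8, 1, -8)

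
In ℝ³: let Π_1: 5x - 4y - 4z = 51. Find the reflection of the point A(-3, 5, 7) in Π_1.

(17, -11, -9)

λ = (n·A − d)/|n|² = (-63 − 51)/57 = -2.
Reflection = A − 2λn = (-3, 5, 7) − (-4)·(5, -4, -4) = (17, -11, -9).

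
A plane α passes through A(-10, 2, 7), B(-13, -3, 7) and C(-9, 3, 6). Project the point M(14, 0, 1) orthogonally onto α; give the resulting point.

AB = (-3, -5, 0), AC = (1, 1, -1); a normal to α is AB × AC = (5, -3, 2).
Using A: α has equation 5x - 3y + 2z = -42.
Foot = M − λn with λ = (n·M − d)/|n|² = (72 − (-42))/38 = 3.
Foot = (14, 0, 1) − 3·(5, -3, 2) = (-1, 9, -5).

(-1, 9, -5)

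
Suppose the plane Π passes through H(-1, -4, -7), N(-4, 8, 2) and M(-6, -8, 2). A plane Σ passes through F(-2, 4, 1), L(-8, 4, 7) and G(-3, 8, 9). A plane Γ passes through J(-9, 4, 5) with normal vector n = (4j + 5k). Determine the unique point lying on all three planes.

HN = (-3, 12, 9), HM = (-5, -4, 9); a normal to Π is HN × HM = (144, -18, 72).
Using H: Π has equation 144x - 18y + 72z = -576.
FL = (-6, 0, 6), FG = (-1, 4, 8); a normal to Σ is FL × FG = (-24, 42, -24).
Using F: Σ has equation -24x + 42y - 24z = 192.
Γ: n·r = n·J gives 4y + 5z = 41.
Solving the 3×3 linear system 144x - 18y + 72z = -576, -24x + 42y - 24z = 192, 4y + 5z = 41 (e.g. by elimination or Cramer's rule, determinant = 34992) gives (-6, 4, 5).

(-6, 4, 5)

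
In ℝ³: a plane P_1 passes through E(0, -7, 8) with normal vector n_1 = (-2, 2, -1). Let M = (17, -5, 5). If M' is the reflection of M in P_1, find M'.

P_1: n_1·r = n_1·E gives -2x + 2y - z = -22.
λ = (n·M − d)/|n|² = (-49 − (-22))/9 = -3.
Reflection = M − 2λn = (17, -5, 5) − (-6)·(-2, 2, -1) = (5, 7, -1).

(5, 7, -1)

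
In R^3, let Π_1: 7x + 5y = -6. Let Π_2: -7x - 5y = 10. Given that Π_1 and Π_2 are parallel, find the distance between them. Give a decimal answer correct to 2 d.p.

Rescale Π_2 by 1/(-1): 7x + 5y = -10. Then distance = |-6 − (-10)| / √74 ≈ 0.46.

0.46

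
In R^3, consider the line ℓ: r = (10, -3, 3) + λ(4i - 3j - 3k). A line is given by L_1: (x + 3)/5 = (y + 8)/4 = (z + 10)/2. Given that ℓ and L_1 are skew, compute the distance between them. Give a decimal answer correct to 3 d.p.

9.369

L_1 has direction (5, 4, 2) through (-3, -8, -10).
Common perpendicular direction n = (4, -3, -3) × (5, 4, 2) = (6, -23, 31).
With w = (-3, -8, -10) − (10, -3, 3) = (-13, -5, -13), w · n = -366.
Distance = |w · n| / |n| = |-366| / √1526 ≈ 9.369.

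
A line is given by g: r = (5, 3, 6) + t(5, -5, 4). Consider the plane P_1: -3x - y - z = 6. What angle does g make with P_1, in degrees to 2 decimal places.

sin θ = |n·v| / (|n||v|) = |-14| / (√11 · √66) = 0.51959.
θ ≈ 31.30°.

31.30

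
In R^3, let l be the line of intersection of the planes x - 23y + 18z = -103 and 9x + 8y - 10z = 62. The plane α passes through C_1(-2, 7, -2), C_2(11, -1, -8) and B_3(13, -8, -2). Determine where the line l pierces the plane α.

Direction of l: (1, -23, 18) × (9, 8, -10) = (86, 172, 215).
A point on l: solving the two plane equations with x = -6 gives (-6, -13, -22).
C_1C_2 = (13, -8, -6), C_1B_3 = (15, -15, 0); a normal to α is C_1C_2 × C_1B_3 = (-90, -90, -75).
Using C_1: α has equation -90x - 90y - 75z = -300.
Substitute r = (-6, -13, -22) + t(86, 172, 215) into the plane: 3360 + (-39345)t = -300, so t = 4/43.
Intersection: (-6, -13, -22) + (4/43)·(86, 172, 215) = (2, 3, -2).

(2, 3, -2)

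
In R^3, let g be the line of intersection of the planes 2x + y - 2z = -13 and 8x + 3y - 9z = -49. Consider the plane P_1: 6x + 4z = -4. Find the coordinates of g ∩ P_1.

(-2, -5, 2)

Direction of g: (2, 1, -2) × (8, 3, -9) = (-3, 2, -2).
A point on g: solving the two plane equations with x = -11 gives (-11, 1, -4).
Substitute r = (-11, 1, -4) + t(-3, 2, -2) into the plane: -82 + (-26)t = -4, so t = -3.
Intersection: (-11, 1, -4) + (-3)·(-3, 2, -2) = (-2, -5, 2).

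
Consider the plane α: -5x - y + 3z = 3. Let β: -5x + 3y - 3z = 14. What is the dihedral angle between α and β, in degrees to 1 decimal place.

cos θ = |n₁·n₂| / (|n₁||n₂|) = |13| / (√35 · √43).
θ = arccos(0.33510) ≈ 70.4°.

70.4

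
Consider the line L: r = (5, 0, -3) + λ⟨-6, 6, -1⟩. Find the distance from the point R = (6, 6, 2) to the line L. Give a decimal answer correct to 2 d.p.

7.31

Taking (5, 0, -3) on L with direction v = (-6, 6, -1): w = R − (5, 0, -3) = (1, 6, 5), and w × v = (-36, -29, 42).
Distance = |w × v| / |v| = √3901 / √73 ≈ 7.31.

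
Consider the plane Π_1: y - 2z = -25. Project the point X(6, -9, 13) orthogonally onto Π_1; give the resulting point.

(6, -7, 9)

Foot = X − λn with λ = (n·X − d)/|n|² = (-35 − (-25))/5 = -2.
Foot = (6, -9, 13) − (-2)·(0, 1, -2) = (6, -7, 9).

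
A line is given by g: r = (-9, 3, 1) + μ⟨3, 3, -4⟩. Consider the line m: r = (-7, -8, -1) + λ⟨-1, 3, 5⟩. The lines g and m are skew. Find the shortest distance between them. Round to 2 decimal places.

4.79

Common perpendicular direction n = (3, 3, -4) × (-1, 3, 5) = (27, -11, 12).
With w = (-7, -8, -1) − (-9, 3, 1) = (2, -11, -2), w · n = 151.
Distance = |w · n| / |n| = |151| / √994 ≈ 4.79.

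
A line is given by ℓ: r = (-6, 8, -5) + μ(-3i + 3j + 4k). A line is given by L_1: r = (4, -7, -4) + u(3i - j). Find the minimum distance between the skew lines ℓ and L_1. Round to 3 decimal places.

10.429

Common perpendicular direction n = (-3, 3, 4) × (3, -1, 0) = (4, 12, -6).
With w = (4, -7, -4) − (-6, 8, -5) = (10, -15, 1), w · n = -146.
Distance = |w · n| / |n| = |-146| / √196 ≈ 10.429.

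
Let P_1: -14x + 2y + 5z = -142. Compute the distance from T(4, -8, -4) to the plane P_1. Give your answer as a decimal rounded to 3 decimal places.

n·T − d = (-14)·(4) + (2)·(-8) + (5)·(-4) − (-142) = 50; |n| = √225.
Distance = |50| / √225 = 50/√225 ≈ 3.333.

3.333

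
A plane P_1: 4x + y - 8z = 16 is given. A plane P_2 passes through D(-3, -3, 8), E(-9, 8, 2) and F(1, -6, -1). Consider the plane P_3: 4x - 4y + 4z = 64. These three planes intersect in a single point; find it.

(5, -12, -1)

DE = (-6, 11, -6), DF = (4, -3, -9); a normal to P_2 is DE × DF = (-117, -78, -26).
Using D: P_2 has equation -117x - 78y - 26z = 377.
Solving the 3×3 linear system 4x + y - 8z = 16, -117x - 78y - 26z = 377, 4x - 4y + 4z = 64 (e.g. by elimination or Cramer's rule, determinant = -7540) gives (5, -12, -1).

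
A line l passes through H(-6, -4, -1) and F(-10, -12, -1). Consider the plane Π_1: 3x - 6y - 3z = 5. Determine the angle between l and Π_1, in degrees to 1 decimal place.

A direction vector for l is F − H = (-4, -8, 0).
sin θ = |n·v| / (|n||v|) = |36| / (√54 · √80) = 0.54772.
θ ≈ 33.2°.

33.2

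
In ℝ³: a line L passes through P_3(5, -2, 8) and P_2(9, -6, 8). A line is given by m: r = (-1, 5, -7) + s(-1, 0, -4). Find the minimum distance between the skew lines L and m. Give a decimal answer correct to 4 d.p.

3.3075

A direction vector for L is P_2 − P_3 = (4, -4, 0).
Common perpendicular direction n = (4, -4, 0) × (-1, 0, -4) = (16, 16, -4).
With w = (-1, 5, -7) − (5, -2, 8) = (-6, 7, -15), w · n = 76.
Distance = |w · n| / |n| = |76| / √528 ≈ 3.3075.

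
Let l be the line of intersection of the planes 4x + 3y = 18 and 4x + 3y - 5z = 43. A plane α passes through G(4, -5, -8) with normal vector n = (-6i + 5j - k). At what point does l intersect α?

(6, -2, -5)

Direction of l: (4, 3, 0) × (4, 3, -5) = (-15, 20, 0).
A point on l: solving the two plane equations with x = 18 gives (18, -18, -5).
α: n·r = n·G gives -6x + 5y - z = -41.
Substitute r = (18, -18, -5) + t(-15, 20, 0) into the plane: -193 + 190t = -41, so t = 4/5.
Intersection: (18, -18, -5) + (4/5)·(-15, 20, 0) = (6, -2, -5).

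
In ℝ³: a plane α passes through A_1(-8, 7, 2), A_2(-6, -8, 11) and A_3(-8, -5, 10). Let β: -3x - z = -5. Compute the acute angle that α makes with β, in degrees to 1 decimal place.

A_1A_2 = (2, -15, 9), A_1A_3 = (0, -12, 8); a normal to α is A_1A_2 × A_1A_3 = (-12, -16, -24).
Using A_1: α has equation -12x - 16y - 24z = -64.
cos θ = |n₁·n₂| / (|n₁||n₂|) = |60| / (√976 · √10).
θ = arccos(0.60733) ≈ 52.6°.

52.6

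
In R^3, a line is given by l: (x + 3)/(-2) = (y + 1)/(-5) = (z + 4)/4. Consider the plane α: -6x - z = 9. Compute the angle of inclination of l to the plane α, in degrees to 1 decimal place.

l has direction (-2, -5, 4) through (-3, -1, -4).
sin θ = |n·v| / (|n||v|) = |8| / (√37 · √45) = 0.19606.
θ ≈ 11.3°.

11.3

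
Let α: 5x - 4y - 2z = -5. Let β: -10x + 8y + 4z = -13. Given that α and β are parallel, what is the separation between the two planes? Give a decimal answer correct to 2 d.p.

1.71

Rescale β by 1/(-2): 5x - 4y - 2z = 13/2. Then distance = |-5 − (13/2)| / √45 ≈ 1.71.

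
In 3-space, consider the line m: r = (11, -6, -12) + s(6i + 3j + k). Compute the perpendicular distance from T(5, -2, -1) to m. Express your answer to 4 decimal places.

Taking (11, -6, -12) on m with direction v = (6, 3, 1): w = T − (11, -6, -12) = (-6, 4, 11), and w × v = (-29, 72, -42).
Distance = |w × v| / |v| = √7789 / √46 ≈ 13.0125.

13.0125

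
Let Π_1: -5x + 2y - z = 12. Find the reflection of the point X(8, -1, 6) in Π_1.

λ = (n·X − d)/|n|² = (-48 − 12)/30 = -2.
Reflection = X − 2λn = (8, -1, 6) − (-4)·(-5, 2, -1) = (-12, 7, 2).

(-12, 7, 2)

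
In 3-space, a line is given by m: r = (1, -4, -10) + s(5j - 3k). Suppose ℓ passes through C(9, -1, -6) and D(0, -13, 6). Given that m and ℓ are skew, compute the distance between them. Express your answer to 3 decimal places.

7.850

A direction vector for ℓ is D − C = (-9, -12, 12).
Common perpendicular direction n = (0, 5, -3) × (-9, -12, 12) = (24, 27, 45).
With w = (9, -1, -6) − (1, -4, -10) = (8, 3, 4), w · n = 453.
Distance = |w · n| / |n| = |453| / √3330 ≈ 7.850.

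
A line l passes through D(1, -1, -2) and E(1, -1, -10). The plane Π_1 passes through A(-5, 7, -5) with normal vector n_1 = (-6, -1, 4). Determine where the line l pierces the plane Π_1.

A direction vector for l is E − D = (0, 0, -8).
Π_1: n_1·r = n_1·A gives -6x - y + 4z = 3.
Substitute r = (1, -1, -2) + t(0, 0, -8) into the plane: -13 + (-32)t = 3, so t = -1/2.
Intersection: (1, -1, -2) + (-1/2)·(0, 0, -8) = (1, -1, 2).

(1, -1, 2)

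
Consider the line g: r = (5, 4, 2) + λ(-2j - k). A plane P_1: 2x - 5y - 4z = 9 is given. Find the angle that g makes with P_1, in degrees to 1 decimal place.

69.0

sin θ = |n·v| / (|n||v|) = |14| / (√45 · √5) = 0.93333.
θ ≈ 69.0°.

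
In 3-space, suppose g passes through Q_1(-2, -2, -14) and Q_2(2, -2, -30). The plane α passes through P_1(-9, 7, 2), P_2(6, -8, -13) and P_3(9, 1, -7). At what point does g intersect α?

(-4, -2, -6)

A direction vector for g is Q_2 − Q_1 = (4, 0, -16).
P_1P_2 = (15, -15, -15), P_1P_3 = (18, -6, -9); a normal to α is P_1P_2 × P_1P_3 = (45, -135, 180).
Using P_1: α has equation 45x - 135y + 180z = -990.
Substitute r = (-2, -2, -14) + t(4, 0, -16) into the plane: -2340 + (-2700)t = -990, so t = -1/2.
Intersection: (-2, -2, -14) + (-1/2)·(4, 0, -16) = (-4, -2, -6).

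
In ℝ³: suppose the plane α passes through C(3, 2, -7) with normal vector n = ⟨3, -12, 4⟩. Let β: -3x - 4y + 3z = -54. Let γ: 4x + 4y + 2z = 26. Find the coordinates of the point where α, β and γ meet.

α: n·r = n·C gives 3x - 12y + 4z = -43.
Solving the 3×3 linear system 3x - 12y + 4z = -43, -3x - 4y + 3z = -54, 4x + 4y + 2z = 26 (e.g. by elimination or Cramer's rule, determinant = -260) gives (7, 3, -7).

(7, 3, -7)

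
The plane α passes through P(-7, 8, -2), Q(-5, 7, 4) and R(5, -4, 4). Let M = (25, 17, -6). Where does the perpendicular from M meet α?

PQ = (2, -1, 6), PR = (12, -12, 6); a normal to α is PQ × PR = (66, 60, -12).
Using P: α has equation 66x + 60y - 12z = 42.
Foot = M − λn with λ = (n·M − d)/|n|² = (2742 − 42)/8100 = 1/3.
Foot = (25, 17, -6) − (1/3)·(66, 60, -12) = (3, -3, -2).

(3, -3, -2)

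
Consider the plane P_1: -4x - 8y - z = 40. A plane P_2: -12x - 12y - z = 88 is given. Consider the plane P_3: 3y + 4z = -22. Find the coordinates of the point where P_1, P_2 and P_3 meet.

(-5, -2, -4)

Solving the 3×3 linear system -4x - 8y - z = 40, -12x - 12y - z = 88, 3y + 4z = -22 (e.g. by elimination or Cramer's rule, determinant = -168) gives (-5, -2, -4).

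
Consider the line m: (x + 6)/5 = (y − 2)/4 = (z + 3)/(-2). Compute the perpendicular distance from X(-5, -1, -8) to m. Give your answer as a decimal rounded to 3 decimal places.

5.899

m has direction (5, 4, -2) through (-6, 2, -3).
Taking (-6, 2, -3) on m with direction v = (5, 4, -2): w = X − (-6, 2, -3) = (1, -3, -5), and w × v = (26, -23, 19).
Distance = |w × v| / |v| = √1566 / √45 ≈ 5.899.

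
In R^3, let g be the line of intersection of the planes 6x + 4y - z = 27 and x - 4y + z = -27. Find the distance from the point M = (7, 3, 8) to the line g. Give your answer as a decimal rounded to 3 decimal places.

8.951

Direction of g: (6, 4, -1) × (1, -4, 1) = (0, -7, -28).
A point on g: solving the two plane equations with y = 7 gives (0, 7, 1).
Taking (0, 7, 1) on g with direction v = (0, -7, -28): w = M − (0, 7, 1) = (7, -4, 7), and w × v = (161, 196, -49).
Distance = |w × v| / |v| = √66738 / √833 ≈ 8.951.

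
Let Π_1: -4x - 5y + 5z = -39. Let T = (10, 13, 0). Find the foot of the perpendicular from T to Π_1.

Foot = T − λn with λ = (n·T − d)/|n|² = (-105 − (-39))/66 = -1.
Foot = (10, 13, 0) − (-1)·(-4, -5, 5) = (6, 8, 5).

(6, 8, 5)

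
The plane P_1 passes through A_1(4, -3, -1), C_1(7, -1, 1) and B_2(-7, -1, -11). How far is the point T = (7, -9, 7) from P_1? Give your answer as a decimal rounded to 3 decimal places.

2.756

A_1C_1 = (3, 2, 2), A_1B_2 = (-11, 2, -10); a normal to P_1 is A_1C_1 × A_1B_2 = (-24, 8, 28).
Using A_1: P_1 has equation -24x + 8y + 28z = -148.
n·T − d = (-24)·(7) + (8)·(-9) + (28)·(7) − (-148) = 104; |n| = √1424.
Distance = |104| / √1424 = 104/√1424 ≈ 2.756.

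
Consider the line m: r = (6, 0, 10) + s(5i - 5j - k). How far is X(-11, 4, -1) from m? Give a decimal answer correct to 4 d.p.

15.8980

Taking (6, 0, 10) on m with direction v = (5, -5, -1): w = X − (6, 0, 10) = (-17, 4, -11), and w × v = (-59, -72, 65).
Distance = |w × v| / |v| = √12890 / √51 ≈ 15.8980.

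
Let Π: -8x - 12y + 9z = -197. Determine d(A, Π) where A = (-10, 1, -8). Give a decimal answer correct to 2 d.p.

n·A − d = (-8)·(-10) + (-12)·(1) + (9)·(-8) − (-197) = 193; |n| = √289.
Distance = |193| / √289 = 193/√289 ≈ 11.35.

11.35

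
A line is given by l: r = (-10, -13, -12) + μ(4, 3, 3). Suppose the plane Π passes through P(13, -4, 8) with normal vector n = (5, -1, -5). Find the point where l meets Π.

(2, -4, -3)

Π: n·r = n·P gives 5x - y - 5z = 29.
Substitute r = (-10, -13, -12) + t(4, 3, 3) into the plane: 23 + 2t = 29, so t = 3.
Intersection: (-10, -13, -12) + 3·(4, 3, 3) = (2, -4, -3).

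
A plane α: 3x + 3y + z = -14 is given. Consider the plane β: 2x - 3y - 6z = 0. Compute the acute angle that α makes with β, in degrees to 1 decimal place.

cos θ = |n₁·n₂| / (|n₁||n₂|) = |-9| / (√19 · √49).
θ = arccos(0.29496) ≈ 72.8°.

72.8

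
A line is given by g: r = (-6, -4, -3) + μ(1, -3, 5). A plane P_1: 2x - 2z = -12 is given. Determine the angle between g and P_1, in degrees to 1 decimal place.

sin θ = |n·v| / (|n||v|) = |-8| / (√8 · √35) = 0.47809.
θ ≈ 28.6°.

28.6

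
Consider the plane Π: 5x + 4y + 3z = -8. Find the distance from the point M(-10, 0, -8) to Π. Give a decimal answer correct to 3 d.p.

9.334

n·M − d = (5)·(-10) + (4)·(0) + (3)·(-8) − (-8) = -66; |n| = √50.
Distance = |-66| / √50 = 66/√50 ≈ 9.334.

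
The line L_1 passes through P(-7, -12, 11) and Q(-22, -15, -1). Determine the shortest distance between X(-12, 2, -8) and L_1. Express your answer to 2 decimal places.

A direction vector for L_1 is Q − P = (-15, -3, -12).
Taking (-7, -12, 11) on L_1 with direction v = (-15, -3, -12): w = X − (-7, -12, 11) = (-5, 14, -19), and w × v = (-225, 225, 225).
Distance = |w × v| / |v| = √151875 / √378 ≈ 20.04.

20.04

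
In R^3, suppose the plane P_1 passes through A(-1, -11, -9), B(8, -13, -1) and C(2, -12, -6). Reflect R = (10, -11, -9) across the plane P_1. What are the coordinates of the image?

AB = (9, -2, 8), AC = (3, -1, 3); a normal to P_1 is AB × AC = (2, -3, -3).
Using A: P_1 has equation 2x - 3y - 3z = 58.
λ = (n·R − d)/|n|² = (80 − 58)/22 = 1.
Reflection = R − 2λn = (10, -11, -9) − 2·(2, -3, -3) = (6, -5, -3).

(6, -5, -3)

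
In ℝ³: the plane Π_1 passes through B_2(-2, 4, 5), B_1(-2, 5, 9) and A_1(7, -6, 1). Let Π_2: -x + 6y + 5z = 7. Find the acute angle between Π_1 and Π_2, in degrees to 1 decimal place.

B_2B_1 = (0, 1, 4), B_2A_1 = (9, -10, -4); a normal to Π_1 is B_2B_1 × B_2A_1 = (36, 36, -9).
Using B_2: Π_1 has equation 36x + 36y - 9z = 27.
cos θ = |n₁·n₂| / (|n₁||n₂|) = |135| / (√2673 · √62).
θ = arccos(0.33162) ≈ 70.6°.

70.6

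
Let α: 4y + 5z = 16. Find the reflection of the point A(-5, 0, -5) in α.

λ = (n·A − d)/|n|² = (-25 − 16)/41 = -1.
Reflection = A − 2λn = (-5, 0, -5) − (-2)·(0, 4, 5) = (-5, 8, 5).

(-5, 8, 5)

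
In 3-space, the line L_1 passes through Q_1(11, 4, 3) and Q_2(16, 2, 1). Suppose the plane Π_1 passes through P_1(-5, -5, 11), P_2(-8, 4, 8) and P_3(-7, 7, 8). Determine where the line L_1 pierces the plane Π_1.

A direction vector for L_1 is Q_2 − Q_1 = (5, -2, -2).
P_1P_2 = (-3, 9, -3), P_1P_3 = (-2, 12, -3); a normal to Π_1 is P_1P_2 × P_1P_3 = (9, -3, -18).
Using P_1: Π_1 has equation 9x - 3y - 18z = -228.
Substitute r = (11, 4, 3) + t(5, -2, -2) into the plane: 33 + 87t = -228, so t = -3.
Intersection: (11, 4, 3) + (-3)·(5, -2, -2) = (-4, 10, 9).

(-4, 10, 9)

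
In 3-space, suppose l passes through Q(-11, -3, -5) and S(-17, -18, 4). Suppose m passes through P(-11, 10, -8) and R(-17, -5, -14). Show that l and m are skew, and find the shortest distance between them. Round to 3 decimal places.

A direction vector for l is S − Q = (-6, -15, 9).
A direction vector for m is R − P = (-6, -15, -6).
Common perpendicular direction n = (-6, -15, 9) × (-6, -15, -6) = (225, -90, 0).
With w = (-11, 10, -8) − (-11, -3, -5) = (0, 13, -3), w · n = -1170.
Since n ≠ 0 the lines are not parallel, and w · n = -1170 ≠ 0 so they do not intersect; hence they are skew.
Distance = |w · n| / |n| = |-1170| / √58725 ≈ 4.828.

4.828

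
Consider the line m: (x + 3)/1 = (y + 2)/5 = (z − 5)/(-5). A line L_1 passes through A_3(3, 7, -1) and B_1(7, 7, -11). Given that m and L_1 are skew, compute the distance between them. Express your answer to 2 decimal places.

4.93

m has direction (1, 5, -5) through (-3, -2, 5).
A direction vector for L_1 is B_1 − A_3 = (4, 0, -10).
Common perpendicular direction n = (1, 5, -5) × (4, 0, -10) = (-50, -10, -20).
With w = (3, 7, -1) − (-3, -2, 5) = (6, 9, -6), w · n = -270.
Distance = |w · n| / |n| = |-270| / √3000 ≈ 4.93.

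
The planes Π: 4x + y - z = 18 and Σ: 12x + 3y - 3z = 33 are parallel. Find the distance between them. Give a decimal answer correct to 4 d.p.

Rescale Σ by 1/3: 4x + y - z = 11. Then distance = |18 − 11| / √18 ≈ 1.6499.

1.6499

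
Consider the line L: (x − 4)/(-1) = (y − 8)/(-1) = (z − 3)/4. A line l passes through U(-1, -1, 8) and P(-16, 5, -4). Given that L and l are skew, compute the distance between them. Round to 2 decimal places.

L has direction (-1, -1, 4) through (4, 8, 3).
A direction vector for l is P − U = (-15, 6, -12).
Common perpendicular direction n = (-1, -1, 4) × (-15, 6, -12) = (-12, -72, -21).
With w = (-1, -1, 8) − (4, 8, 3) = (-5, -9, 5), w · n = 603.
Distance = |w · n| / |n| = |603| / √5769 ≈ 7.94.

7.94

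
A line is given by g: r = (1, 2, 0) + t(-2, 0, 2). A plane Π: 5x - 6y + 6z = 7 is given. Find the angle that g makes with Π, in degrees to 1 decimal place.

4.1

sin θ = |n·v| / (|n||v|) = |2| / (√97 · √8) = 0.07180.
θ ≈ 4.1°.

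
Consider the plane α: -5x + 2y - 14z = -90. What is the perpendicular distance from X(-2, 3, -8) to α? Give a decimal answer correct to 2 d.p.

14.53

n·X − d = (-5)·(-2) + (2)·(3) + (-14)·(-8) − (-90) = 218; |n| = √225.
Distance = |218| / √225 = 218/√225 ≈ 14.53.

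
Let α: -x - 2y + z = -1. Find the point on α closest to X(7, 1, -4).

Foot = X − λn with λ = (n·X − d)/|n|² = (-13 − (-1))/6 = -2.
Foot = (7, 1, -4) − (-2)·(-1, -2, 1) = (5, -3, -2).

(5, -3, -2)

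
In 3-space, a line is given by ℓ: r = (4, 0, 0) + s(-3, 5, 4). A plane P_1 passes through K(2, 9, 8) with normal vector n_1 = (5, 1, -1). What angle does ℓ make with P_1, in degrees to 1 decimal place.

22.4

P_1: n_1·r = n_1·K gives 5x + y - z = 11.
sin θ = |n·v| / (|n||v|) = |-14| / (√27 · √50) = 0.38103.
θ ≈ 22.4°.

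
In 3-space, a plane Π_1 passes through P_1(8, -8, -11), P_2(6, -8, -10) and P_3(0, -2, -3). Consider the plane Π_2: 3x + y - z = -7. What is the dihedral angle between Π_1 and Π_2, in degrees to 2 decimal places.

87.79

P_1P_2 = (-2, 0, 1), P_1P_3 = (-8, 6, 8); a normal to Π_1 is P_1P_2 × P_1P_3 = (-6, 8, -12).
Using P_1: Π_1 has equation -6x + 8y - 12z = 20.
cos θ = |n₁·n₂| / (|n₁||n₂|) = |2| / (√244 · √11).
θ = arccos(0.03860) ≈ 87.79°.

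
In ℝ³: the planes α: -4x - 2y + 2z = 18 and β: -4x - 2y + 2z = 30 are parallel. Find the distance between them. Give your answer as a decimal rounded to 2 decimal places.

Same normal n = (-4, -2, 2) with |n| = √24; distance = |18 − 30| / |n| = 12/√24 ≈ 2.45.

2.45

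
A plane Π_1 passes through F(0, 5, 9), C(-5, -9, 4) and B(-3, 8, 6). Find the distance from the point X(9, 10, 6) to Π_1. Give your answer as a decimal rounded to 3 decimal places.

8.485

FC = (-5, -14, -5), FB = (-3, 3, -3); a normal to Π_1 is FC × FB = (57, 0, -57).
Using F: Π_1 has equation 57x - 57z = -513.
n·X − d = (57)·(9) + (0)·(10) + (-57)·(6) − (-513) = 684; |n| = √6498.
Distance = |684| / √6498 = 684/√6498 ≈ 8.485.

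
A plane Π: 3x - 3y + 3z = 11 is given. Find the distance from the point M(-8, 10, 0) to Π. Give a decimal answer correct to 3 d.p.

n·M − d = (3)·(-8) + (-3)·(10) + (3)·(0) − 11 = -65; |n| = √27.
Distance = |-65| / √27 = 65/√27 ≈ 12.509.

12.509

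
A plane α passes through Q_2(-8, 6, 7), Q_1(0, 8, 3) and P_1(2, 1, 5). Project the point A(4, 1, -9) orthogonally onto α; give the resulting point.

Q_2Q_1 = (8, 2, -4), Q_2P_1 = (10, -5, -2); a normal to α is Q_2Q_1 × Q_2P_1 = (-24, -24, -60).
Using Q_2: α has equation -24x - 24y - 60z = -372.
Foot = A − λn with λ = (n·A − d)/|n|² = (420 − (-372))/4752 = 1/6.
Foot = (4, 1, -9) − (1/6)·(-24, -24, -60) = (8, 5, 1).

(8, 5, 1)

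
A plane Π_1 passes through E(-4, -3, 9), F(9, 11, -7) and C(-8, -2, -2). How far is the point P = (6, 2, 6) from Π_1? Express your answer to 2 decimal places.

EF = (13, 14, -16), EC = (-4, 1, -11); a normal to Π_1 is EF × EC = (-138, 207, 69).
Using E: Π_1 has equation -138x + 207y + 69z = 552.
n·P − d = (-138)·(6) + (207)·(2) + (69)·(6) − 552 = -552; |n| = √66654.
Distance = |-552| / √66654 = 552/√66654 ≈ 2.14.

2.14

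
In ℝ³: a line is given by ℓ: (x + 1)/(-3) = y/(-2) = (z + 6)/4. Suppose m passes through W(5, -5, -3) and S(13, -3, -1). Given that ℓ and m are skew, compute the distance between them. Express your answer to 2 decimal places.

5.65

ℓ has direction (-3, -2, 4) through (-1, 0, -6).
A direction vector for m is S − W = (8, 2, 2).
Common perpendicular direction n = (-3, -2, 4) × (8, 2, 2) = (-12, 38, 10).
With w = (5, -5, -3) − (-1, 0, -6) = (6, -5, 3), w · n = -232.
Distance = |w · n| / |n| = |-232| / √1688 ≈ 5.65.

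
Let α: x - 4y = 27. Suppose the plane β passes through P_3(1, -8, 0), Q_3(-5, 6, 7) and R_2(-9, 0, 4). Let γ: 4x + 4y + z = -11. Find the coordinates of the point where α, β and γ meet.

P_3Q_3 = (-6, 14, 7), P_3R_2 = (-10, 8, 4); a normal to β is P_3Q_3 × P_3R_2 = (0, -46, 92).
Using P_3: β has equation -46y + 92z = 368.
Solving the 3×3 linear system x - 4y = 27, -46y + 92z = 368, 4x + 4y + z = -11 (e.g. by elimination or Cramer's rule, determinant = -1886) gives (3, -6, 1).

(3, -6, 1)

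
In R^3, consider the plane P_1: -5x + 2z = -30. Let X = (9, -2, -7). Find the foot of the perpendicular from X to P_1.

(4, -2, -5)

Foot = X − λn with λ = (n·X − d)/|n|² = (-59 − (-30))/29 = -1.
Foot = (9, -2, -7) − (-1)·(-5, 0, 2) = (4, -2, -5).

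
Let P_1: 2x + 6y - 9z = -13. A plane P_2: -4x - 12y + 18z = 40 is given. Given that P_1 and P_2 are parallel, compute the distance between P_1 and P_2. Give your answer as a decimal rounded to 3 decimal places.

Rescale P_2 by 1/(-2): 2x + 6y - 9z = -20. Then distance = |-13 − (-20)| / √121 ≈ 0.636.

0.636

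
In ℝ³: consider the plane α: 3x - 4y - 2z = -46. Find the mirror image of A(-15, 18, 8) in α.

(3, -6, -4)

λ = (n·A − d)/|n|² = (-133 − (-46))/29 = -3.
Reflection = A − 2λn = (-15, 18, 8) − (-6)·(3, -4, -2) = (3, -6, -4).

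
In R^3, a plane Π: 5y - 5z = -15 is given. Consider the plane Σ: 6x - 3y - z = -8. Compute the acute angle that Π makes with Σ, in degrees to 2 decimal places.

cos θ = |n₁·n₂| / (|n₁||n₂|) = |-10| / (√50 · √46).
θ = arccos(0.20851) ≈ 77.96°.

77.96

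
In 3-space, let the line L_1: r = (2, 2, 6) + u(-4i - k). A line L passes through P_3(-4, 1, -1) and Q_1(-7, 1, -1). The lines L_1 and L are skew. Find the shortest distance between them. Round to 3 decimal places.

1.000

A direction vector for L is Q_1 − P_3 = (-3, 0, 0).
Common perpendicular direction n = (-4, 0, -1) × (-3, 0, 0) = (0, 3, 0).
With w = (-4, 1, -1) − (2, 2, 6) = (-6, -1, -7), w · n = -3.
Distance = |w · n| / |n| = |-3| / √9 ≈ 1.000.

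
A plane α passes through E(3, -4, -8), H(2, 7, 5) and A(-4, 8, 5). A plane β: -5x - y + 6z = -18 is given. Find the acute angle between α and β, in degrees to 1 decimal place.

48.6

EH = (-1, 11, 13), EA = (-7, 12, 13); a normal to α is EH × EA = (-13, -78, 65).
Using E: α has equation -13x - 78y + 65z = -247.
cos θ = |n₁·n₂| / (|n₁||n₂|) = |533| / (√10478 · √62).
θ = arccos(0.66129) ≈ 48.6°.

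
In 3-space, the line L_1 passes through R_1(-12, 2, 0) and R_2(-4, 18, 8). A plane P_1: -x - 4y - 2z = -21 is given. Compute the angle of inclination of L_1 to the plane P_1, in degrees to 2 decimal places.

78.51

A direction vector for L_1 is R_2 − R_1 = (8, 16, 8).
sin θ = |n·v| / (|n||v|) = |-88| / (√21 · √384) = 0.97996.
θ ≈ 78.51°.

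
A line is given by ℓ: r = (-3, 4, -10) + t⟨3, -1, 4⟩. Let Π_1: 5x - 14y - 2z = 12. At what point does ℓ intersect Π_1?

Substitute r = (-3, 4, -10) + t(3, -1, 4) into the plane: -51 + 21t = 12, so t = 3.
Intersection: (-3, 4, -10) + 3·(3, -1, 4) = (6, 1, 2).

(6, 1, 2)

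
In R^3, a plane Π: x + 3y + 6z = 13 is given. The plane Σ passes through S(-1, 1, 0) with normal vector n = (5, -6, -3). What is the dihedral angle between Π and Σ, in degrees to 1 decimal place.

Σ: n·r = n·S gives 5x - 6y - 3z = -11.
cos θ = |n₁·n₂| / (|n₁||n₂|) = |-31| / (√46 · √70).
θ = arccos(0.54630) ≈ 56.9°.

56.9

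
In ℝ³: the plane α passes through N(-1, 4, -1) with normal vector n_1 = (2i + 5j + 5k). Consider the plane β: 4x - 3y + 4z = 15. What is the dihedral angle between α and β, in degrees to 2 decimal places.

α: n_1·r = n_1·N gives 2x + 5y + 5z = 13.
cos θ = |n₁·n₂| / (|n₁||n₂|) = |13| / (√54 · √41).
θ = arccos(0.27628) ≈ 73.96°.

73.96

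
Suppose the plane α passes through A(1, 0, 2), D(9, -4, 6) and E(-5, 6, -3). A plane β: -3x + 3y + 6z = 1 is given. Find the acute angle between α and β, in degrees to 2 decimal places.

17.58

AD = (8, -4, 4), AE = (-6, 6, -5); a normal to α is AD × AE = (-4, 16, 24).
Using A: α has equation -4x + 16y + 24z = 44.
cos θ = |n₁·n₂| / (|n₁||n₂|) = |204| / (√848 · √54).
θ = arccos(0.95331) ≈ 17.58°.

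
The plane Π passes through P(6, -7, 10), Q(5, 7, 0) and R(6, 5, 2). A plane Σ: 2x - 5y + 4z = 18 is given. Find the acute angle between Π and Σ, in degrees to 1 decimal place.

PQ = (-1, 14, -10), PR = (0, 12, -8); a normal to Π is PQ × PR = (8, -8, -12).
Using P: Π has equation 8x - 8y - 12z = -16.
cos θ = |n₁·n₂| / (|n₁||n₂|) = |8| / (√272 · √45).
θ = arccos(0.07231) ≈ 85.9°.

85.9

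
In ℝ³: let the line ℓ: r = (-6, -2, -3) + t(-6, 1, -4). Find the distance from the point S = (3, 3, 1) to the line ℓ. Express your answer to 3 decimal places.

Taking (-6, -2, -3) on ℓ with direction v = (-6, 1, -4): w = S − (-6, -2, -3) = (9, 5, 4), and w × v = (-24, 12, 39).
Distance = |w × v| / |v| = √2241 / √53 ≈ 6.503.

6.503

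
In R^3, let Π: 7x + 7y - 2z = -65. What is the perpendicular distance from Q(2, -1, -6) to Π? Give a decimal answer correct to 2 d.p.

n·Q − d = (7)·(2) + (7)·(-1) + (-2)·(-6) − (-65) = 84; |n| = √102.
Distance = |84| / √102 = 84/√102 ≈ 8.32.

8.32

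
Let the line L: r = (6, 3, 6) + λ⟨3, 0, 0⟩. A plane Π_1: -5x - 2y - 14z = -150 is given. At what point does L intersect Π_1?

Substitute r = (6, 3, 6) + t(3, 0, 0) into the plane: -120 + (-15)t = -150, so t = 2.
Intersection: (6, 3, 6) + 2·(3, 0, 0) = (12, 3, 6).

(12, 3, 6)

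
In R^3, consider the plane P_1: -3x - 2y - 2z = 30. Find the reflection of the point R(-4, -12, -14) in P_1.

(8, -4, -6)

λ = (n·R − d)/|n|² = (64 − 30)/17 = 2.
Reflection = R − 2λn = (-4, -12, -14) − 4·(-3, -2, -2) = (8, -4, -6).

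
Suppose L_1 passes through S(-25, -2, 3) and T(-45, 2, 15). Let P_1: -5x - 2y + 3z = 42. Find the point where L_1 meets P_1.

(-10, -5, -6)

A direction vector for L_1 is T − S = (-20, 4, 12).
Substitute r = (-25, -2, 3) + t(-20, 4, 12) into the plane: 138 + 128t = 42, so t = -3/4.
Intersection: (-25, -2, 3) + (-3/4)·(-20, 4, 12) = (-10, -5, -6).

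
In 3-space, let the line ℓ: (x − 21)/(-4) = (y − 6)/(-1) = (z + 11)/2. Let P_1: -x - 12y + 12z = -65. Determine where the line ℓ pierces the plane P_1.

ℓ has direction (-4, -1, 2) through (21, 6, -11).
Substitute r = (21, 6, -11) + t(-4, -1, 2) into the plane: -225 + 40t = -65, so t = 4.
Intersection: (21, 6, -11) + 4·(-4, -1, 2) = (5, 2, -3).

(5, 2, -3)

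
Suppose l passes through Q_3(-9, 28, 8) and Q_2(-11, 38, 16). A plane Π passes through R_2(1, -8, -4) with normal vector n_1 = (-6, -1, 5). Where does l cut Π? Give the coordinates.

A direction vector for l is Q_2 − Q_3 = (-2, 10, 8).
Π: n_1·r = n_1·R_2 gives -6x - y + 5z = -18.
Substitute r = (-9, 28, 8) + t(-2, 10, 8) into the plane: 66 + 42t = -18, so t = -2.
Intersection: (-9, 28, 8) + (-2)·(-2, 10, 8) = (-5, 8, -8).

(-5, 8, -8)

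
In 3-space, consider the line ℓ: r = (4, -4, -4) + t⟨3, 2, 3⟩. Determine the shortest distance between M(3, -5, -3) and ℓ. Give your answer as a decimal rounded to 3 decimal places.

Taking (4, -4, -4) on ℓ with direction v = (3, 2, 3): w = M − (4, -4, -4) = (-1, -1, 1), and w × v = (-5, 6, 1).
Distance = |w × v| / |v| = √62 / √22 ≈ 1.679.

1.679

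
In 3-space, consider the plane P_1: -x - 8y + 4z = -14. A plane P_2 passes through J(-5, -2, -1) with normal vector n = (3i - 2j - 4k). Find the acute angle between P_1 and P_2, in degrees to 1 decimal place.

P_2: n·r = n·J gives 3x - 2y - 4z = -7.
cos θ = |n₁·n₂| / (|n₁||n₂|) = |-3| / (√81 · √29).
θ = arccos(0.06190) ≈ 86.5°.

86.5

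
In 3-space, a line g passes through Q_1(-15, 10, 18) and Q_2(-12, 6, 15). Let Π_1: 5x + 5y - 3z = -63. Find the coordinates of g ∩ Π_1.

(-3, -6, 6)

A direction vector for g is Q_2 − Q_1 = (3, -4, -3).
Substitute r = (-15, 10, 18) + t(3, -4, -3) into the plane: -79 + 4t = -63, so t = 4.
Intersection: (-15, 10, 18) + 4·(3, -4, -3) = (-3, -6, 6).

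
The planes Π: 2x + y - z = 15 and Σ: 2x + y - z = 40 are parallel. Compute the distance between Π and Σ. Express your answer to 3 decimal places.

10.206

Same normal n = (2, 1, -1) with |n| = √6; distance = |15 − 40| / |n| = 25/√6 ≈ 10.206.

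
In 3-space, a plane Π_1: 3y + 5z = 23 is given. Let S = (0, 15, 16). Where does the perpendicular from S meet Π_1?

Foot = S − λn with λ = (n·S − d)/|n|² = (125 − 23)/34 = 3.
Foot = (0, 15, 16) − 3·(0, 3, 5) = (0, 6, 1).

(0, 6, 1)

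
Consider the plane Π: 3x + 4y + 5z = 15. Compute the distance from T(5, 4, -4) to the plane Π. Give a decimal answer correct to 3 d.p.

0.566

n·T − d = (3)·(5) + (4)·(4) + (5)·(-4) − 15 = -4; |n| = √50.
Distance = |-4| / √50 = 4/√50 ≈ 0.566.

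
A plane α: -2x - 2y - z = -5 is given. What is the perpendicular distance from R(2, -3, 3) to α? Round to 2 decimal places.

1.33

n·R − d = (-2)·(2) + (-2)·(-3) + (-1)·(3) − (-5) = 4; |n| = √9.
Distance = |4| / √9 = 4/√9 ≈ 1.33.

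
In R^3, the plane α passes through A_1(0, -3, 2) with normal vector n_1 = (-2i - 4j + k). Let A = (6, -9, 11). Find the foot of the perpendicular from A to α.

α: n_1·r = n_1·A_1 gives -2x - 4y + z = 14.
Foot = A − λn with λ = (n·A − d)/|n|² = (35 − 14)/21 = 1.
Foot = (6, -9, 11) − 1·(-2, -4, 1) = (8, -5, 10).

(8, -5, 10)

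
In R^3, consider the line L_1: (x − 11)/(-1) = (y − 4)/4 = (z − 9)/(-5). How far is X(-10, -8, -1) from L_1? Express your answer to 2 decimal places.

L_1 has direction (-1, 4, -5) through (11, 4, 9).
Taking (11, 4, 9) on L_1 with direction v = (-1, 4, -5): w = X − (11, 4, 9) = (-21, -12, -10), and w × v = (100, -95, -96).
Distance = |w × v| / |v| = √28241 / √42 ≈ 25.93.

25.93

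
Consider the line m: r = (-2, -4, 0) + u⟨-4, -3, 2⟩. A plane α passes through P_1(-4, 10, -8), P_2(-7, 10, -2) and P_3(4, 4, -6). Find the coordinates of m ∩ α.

P_1P_2 = (-3, 0, 6), P_1P_3 = (8, -6, 2); a normal to α is P_1P_2 × P_1P_3 = (36, 54, 18).
Using P_1: α has equation 36x + 54y + 18z = 252.
Substitute r = (-2, -4, 0) + t(-4, -3, 2) into the plane: -288 + (-270)t = 252, so t = -2.
Intersection: (-2, -4, 0) + (-2)·(-4, -3, 2) = (6, 2, -4).

(6, 2, -4)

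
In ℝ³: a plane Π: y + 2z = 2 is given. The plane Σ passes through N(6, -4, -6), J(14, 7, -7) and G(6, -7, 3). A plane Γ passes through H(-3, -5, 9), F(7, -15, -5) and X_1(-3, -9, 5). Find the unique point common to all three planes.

NJ = (8, 11, -1), NG = (0, -3, 9); a normal to Σ is NJ × NG = (96, -72, -24).
Using N: Σ has equation 96x - 72y - 24z = 1008.
HF = (10, -10, -14), HX_1 = (0, -4, -4); a normal to Γ is HF × HX_1 = (-16, 40, -40).
Using H: Γ has equation -16x + 40y - 40z = -512.
Solving the 3×3 linear system y + 2z = 2, 96x - 72y - 24z = 1008, -16x + 40y - 40z = -512 (e.g. by elimination or Cramer's rule, determinant = 9600) gives (7, -6, 4).

(7, -6, 4)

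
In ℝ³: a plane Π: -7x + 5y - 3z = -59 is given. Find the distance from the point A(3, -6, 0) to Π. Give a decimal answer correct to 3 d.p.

0.878

n·A − d = (-7)·(3) + (5)·(-6) + (-3)·(0) − (-59) = 8; |n| = √83.
Distance = |8| / √83 = 8/√83 ≈ 0.878.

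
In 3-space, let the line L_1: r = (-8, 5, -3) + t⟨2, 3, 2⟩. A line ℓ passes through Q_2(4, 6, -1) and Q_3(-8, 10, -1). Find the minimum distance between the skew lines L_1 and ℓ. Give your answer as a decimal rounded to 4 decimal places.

A direction vector for ℓ is Q_3 − Q_2 = (-12, 4, 0).
Common perpendicular direction n = (2, 3, 2) × (-12, 4, 0) = (-8, -24, 44).
With w = (4, 6, -1) − (-8, 5, -3) = (12, 1, 2), w · n = -32.
Distance = |w · n| / |n| = |-32| / √2576 ≈ 0.6305.

0.6305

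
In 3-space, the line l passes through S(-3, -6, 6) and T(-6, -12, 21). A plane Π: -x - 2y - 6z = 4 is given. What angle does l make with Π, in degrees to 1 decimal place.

45.5

A direction vector for l is T − S = (-3, -6, 15).
sin θ = |n·v| / (|n||v|) = |-75| / (√41 · √270) = 0.71283.
θ ≈ 45.5°.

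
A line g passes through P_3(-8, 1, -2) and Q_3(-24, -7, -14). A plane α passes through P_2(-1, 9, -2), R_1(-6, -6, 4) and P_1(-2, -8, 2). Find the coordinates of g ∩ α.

(-4, 3, 1)

A direction vector for g is Q_3 − P_3 = (-16, -8, -12).
P_2R_1 = (-5, -15, 6), P_2P_1 = (-1, -17, 4); a normal to α is P_2R_1 × P_2P_1 = (42, 14, 70).
Using P_2: α has equation 42x + 14y + 70z = -56.
Substitute r = (-8, 1, -2) + t(-16, -8, -12) into the plane: -462 + (-1624)t = -56, so t = -1/4.
Intersection: (-8, 1, -2) + (-1/4)·(-16, -8, -12) = (-4, 3, 1).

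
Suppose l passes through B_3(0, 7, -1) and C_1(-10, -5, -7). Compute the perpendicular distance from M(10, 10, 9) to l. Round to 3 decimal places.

A direction vector for l is C_1 − B_3 = (-10, -12, -6).
Taking (0, 7, -1) on l with direction v = (-10, -12, -6): w = M − (0, 7, -1) = (10, 3, 10), and w × v = (102, -40, -90).
Distance = |w × v| / |v| = √20104 / √280 ≈ 8.473.

8.473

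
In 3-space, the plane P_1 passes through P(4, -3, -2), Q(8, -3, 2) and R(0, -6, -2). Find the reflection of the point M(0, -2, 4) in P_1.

PQ = (4, 0, 4), PR = (-4, -3, 0); a normal to P_1 is PQ × PR = (12, -16, -12).
Using P: P_1 has equation 12x - 16y - 12z = 120.
λ = (n·M − d)/|n|² = (-16 − 120)/544 = -1/4.
Reflection = M − 2λn = (0, -2, 4) − (-1/2)·(12, -16, -12) = (6, -10, -2).

(6, -10, -2)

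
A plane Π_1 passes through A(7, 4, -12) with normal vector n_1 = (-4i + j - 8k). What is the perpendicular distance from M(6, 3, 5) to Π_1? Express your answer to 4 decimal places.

Π_1: n_1·r = n_1·A gives -4x + y - 8z = 72.
n·M − d = (-4)·(6) + (1)·(3) + (-8)·(5) − 72 = -133; |n| = √81.
Distance = |-133| / √81 = 133/√81 ≈ 14.7778.

14.7778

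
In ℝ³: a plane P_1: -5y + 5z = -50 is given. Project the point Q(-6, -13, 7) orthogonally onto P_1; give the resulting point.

(-6, 2, -8)

Foot = Q − λn with λ = (n·Q − d)/|n|² = (100 − (-50))/50 = 3.
Foot = (-6, -13, 7) − 3·(0, -5, 5) = (-6, 2, -8).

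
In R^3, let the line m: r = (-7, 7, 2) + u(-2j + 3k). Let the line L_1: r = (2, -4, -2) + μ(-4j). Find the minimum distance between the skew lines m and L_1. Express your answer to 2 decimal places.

9.00

Common perpendicular direction n = (0, -2, 3) × (0, -4, 0) = (12, 0, 0).
With w = (2, -4, -2) − (-7, 7, 2) = (9, -11, -4), w · n = 108.
Distance = |w · n| / |n| = |108| / √144 ≈ 9.00.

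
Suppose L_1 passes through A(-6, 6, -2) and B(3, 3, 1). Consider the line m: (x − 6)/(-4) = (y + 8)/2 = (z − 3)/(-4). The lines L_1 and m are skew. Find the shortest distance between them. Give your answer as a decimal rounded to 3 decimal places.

9.192

A direction vector for L_1 is B − A = (9, -3, 3).
m has direction (-4, 2, -4) through (6, -8, 3).
Common perpendicular direction n = (9, -3, 3) × (-4, 2, -4) = (6, 24, 6).
With w = (6, -8, 3) − (-6, 6, -2) = (12, -14, 5), w · n = -234.
Distance = |w · n| / |n| = |-234| / √648 ≈ 9.192.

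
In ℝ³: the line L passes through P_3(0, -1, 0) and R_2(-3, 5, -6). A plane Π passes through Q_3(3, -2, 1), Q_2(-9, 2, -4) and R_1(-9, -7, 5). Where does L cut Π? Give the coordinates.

(3, -7, 6)

A direction vector for L is R_2 − P_3 = (-3, 6, -6).
Q_3Q_2 = (-12, 4, -5), Q_3R_1 = (-12, -5, 4); a normal to Π is Q_3Q_2 × Q_3R_1 = (-9, 108, 108).
Using Q_3: Π has equation -9x + 108y + 108z = -135.
Substitute r = (0, -1, 0) + t(-3, 6, -6) into the plane: -108 + 27t = -135, so t = -1.
Intersection: (0, -1, 0) + (-1)·(-3, 6, -6) = (3, -7, 6).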